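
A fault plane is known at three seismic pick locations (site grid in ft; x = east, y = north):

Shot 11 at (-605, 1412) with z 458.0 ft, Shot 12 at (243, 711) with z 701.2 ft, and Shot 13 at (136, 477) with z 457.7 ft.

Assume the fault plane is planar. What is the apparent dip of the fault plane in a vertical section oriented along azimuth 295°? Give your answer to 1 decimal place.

25.4°

Two edge vectors: Shot 11→Shot 12 = (848, -701, 243.2), Shot 11→Shot 13 = (741, -935, -0.3).
Normal n = (Shot 11→Shot 12) × (Shot 11→Shot 13) = (227602.3, 180465.6, -273439).
So ∂z/∂x = −n_x/n_z = 0.83237 and ∂z/∂y = −n_y/n_z = 0.65998.
Unit vector along 295° is (sin 295°, cos 295°) = (-0.9063, 0.4226).
Slope in that direction = a·(-0.9063) + b·(0.4226) = −0.47546.
Apparent dip = arctan|0.47546| = 25.4° (true dip is 46.7°, so apparent ≤ true as expected).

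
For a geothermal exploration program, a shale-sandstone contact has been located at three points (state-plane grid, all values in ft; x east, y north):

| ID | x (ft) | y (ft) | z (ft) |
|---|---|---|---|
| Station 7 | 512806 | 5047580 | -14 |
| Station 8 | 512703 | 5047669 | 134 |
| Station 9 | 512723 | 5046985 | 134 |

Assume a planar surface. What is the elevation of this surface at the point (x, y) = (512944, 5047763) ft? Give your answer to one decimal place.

-225.3 ft

Two edge vectors: Station 7→Station 8 = (-103, 89, 148), Station 7→Station 9 = (-83, -595, 148).
Normal n = (Station 7→Station 8) × (Station 7→Station 9) = (101232, 2960, 68672).
So ∂z/∂x = −n_x/n_z = −1.474137931 and ∂z/∂y = −n_y/n_z = −0.043103448.
Intercept c from Station 7: -14 + 755946.78 + 217568.10 = 973500.88.
At (512944, 5047763): z = −756150.2 − 217576.0 + 973500.88 = -225.3 ft.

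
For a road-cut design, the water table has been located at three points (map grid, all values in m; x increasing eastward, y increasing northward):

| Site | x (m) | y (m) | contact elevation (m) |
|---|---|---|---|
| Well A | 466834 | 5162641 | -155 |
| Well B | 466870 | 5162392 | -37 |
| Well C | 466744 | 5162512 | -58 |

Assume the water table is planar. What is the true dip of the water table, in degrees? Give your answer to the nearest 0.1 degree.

Let the plane be z = a·x + b·y + c.
Well B−Well A: 36a − 249b = 118;  Well C−Well A: −90a − 129b = 97.
Solving gives a = −0.33012, b = −0.52162.
Gradient magnitude |∇z| = √(a² + b²) = √(0.10898 + 0.27209) = 0.61731.
True dip = arctan(0.61731) = 31.7°, dipping toward NNE (azimuth ≈ 032°).

31.7°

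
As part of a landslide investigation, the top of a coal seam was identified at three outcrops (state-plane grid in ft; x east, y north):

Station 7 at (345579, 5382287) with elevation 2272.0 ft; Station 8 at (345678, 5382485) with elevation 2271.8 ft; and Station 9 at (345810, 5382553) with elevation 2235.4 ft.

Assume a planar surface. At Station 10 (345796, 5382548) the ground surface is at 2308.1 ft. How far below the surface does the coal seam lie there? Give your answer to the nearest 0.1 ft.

68.4 ft

Let the plane be z = a·x + b·y + c.
Station 8−Station 7: 99a + 198b = −0.2;  Station 9−Station 7: 231a + 266b = −36.6.
Solving gives a = −0.370727685, b = 0.184353741.
Then c = 2272 − a·345579 − b·5382287 = −861857.04.
At (345796, 5382548): z_contact = −128196.15 + 992292.86 − 861857.04 = 2239.67 ft.
Depth below ground = 2308.1 − 2239.67 = 68.4 ft.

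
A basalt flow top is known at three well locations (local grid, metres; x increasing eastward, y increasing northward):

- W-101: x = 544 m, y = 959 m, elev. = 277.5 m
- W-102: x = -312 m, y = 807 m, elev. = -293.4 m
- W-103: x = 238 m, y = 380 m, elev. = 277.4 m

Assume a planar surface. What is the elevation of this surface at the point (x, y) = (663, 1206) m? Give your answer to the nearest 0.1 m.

269.1 m

Two edge vectors: W-101→W-102 = (-856, -152, -570.9), W-101→W-103 = (-306, -579, -0.1).
Normal n = (W-101→W-102) × (W-101→W-103) = (-330535.9, 174609.8, 449112).
So ∂z/∂x = −n_x/n_z = 0.735977 and ∂z/∂y = −n_y/n_z = −0.388789.
Intercept c from W-101: 277.5 − 400.37 + 372.85 = 249.98.
At (663, 1206): z = 488.0 − 468.9 + 249.98 = 269.1 m.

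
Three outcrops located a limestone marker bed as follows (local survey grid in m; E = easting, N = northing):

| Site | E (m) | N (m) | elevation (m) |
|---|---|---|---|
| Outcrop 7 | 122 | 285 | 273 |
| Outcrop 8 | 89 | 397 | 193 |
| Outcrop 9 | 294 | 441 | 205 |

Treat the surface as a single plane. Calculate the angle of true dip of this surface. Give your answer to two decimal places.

34.42°

Let the plane be z = a·E + b·N + c.
Outcrop 8−Outcrop 7: −33a + 112b = −80;  Outcrop 9−Outcrop 7: 172a + 156b = −68.
Solving gives a = 0.19925, b = −0.65558.
Gradient magnitude |∇z| = √(a² + b²) = √(0.03970 + 0.42978) = 0.68519.
True dip = arctan(0.68519) = 34.42°, dipping toward NNW (azimuth ≈ 343°).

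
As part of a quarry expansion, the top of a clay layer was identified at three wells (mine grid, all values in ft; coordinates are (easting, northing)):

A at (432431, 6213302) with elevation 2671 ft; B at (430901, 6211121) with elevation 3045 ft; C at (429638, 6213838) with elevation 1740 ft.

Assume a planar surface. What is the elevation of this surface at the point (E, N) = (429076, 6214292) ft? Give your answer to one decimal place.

Let the plane be z = a·E + b·N + c.
B−A: −1530a − 2181b = 374;  C−A: −2793a + 536b = −931.
Solving gives a = 0.264778569, b = −0.357226598.
Then c = 2671 − a·432431 − b·6213302 = 2107729.28.
At (429076, 6214292): z = 113610.1 − 2219910.4 + 2107729.28 = 1429.0 ft.

1429.0 ft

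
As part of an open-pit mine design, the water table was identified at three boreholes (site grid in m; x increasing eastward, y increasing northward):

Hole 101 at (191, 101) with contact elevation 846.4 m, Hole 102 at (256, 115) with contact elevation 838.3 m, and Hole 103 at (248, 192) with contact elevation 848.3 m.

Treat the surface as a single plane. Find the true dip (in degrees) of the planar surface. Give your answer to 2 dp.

10.65°

Two edge vectors: Hole 101→Hole 102 = (65, 14, -8.1), Hole 101→Hole 103 = (57, 91, 1.9).
Normal n = (Hole 101→Hole 102) × (Hole 101→Hole 103) = (763.7, -585.2, 5117).
So ∂z/∂x = −n_x/n_z = −0.14925 and ∂z/∂y = −n_y/n_z = 0.11436.
Gradient magnitude |∇z| = √(a² + b²) = √(0.02227 + 0.01308) = 0.18803.
True dip = arctan(0.18803) = 10.65°, dipping toward SE (azimuth ≈ 127°).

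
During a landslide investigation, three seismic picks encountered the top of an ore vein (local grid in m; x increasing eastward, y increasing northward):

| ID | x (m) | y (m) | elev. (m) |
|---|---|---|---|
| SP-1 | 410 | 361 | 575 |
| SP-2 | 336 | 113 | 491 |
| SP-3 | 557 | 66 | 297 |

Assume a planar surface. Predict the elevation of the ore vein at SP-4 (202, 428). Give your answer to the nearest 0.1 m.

Two edge vectors: SP-1→SP-2 = (-74, -248, -84), SP-1→SP-3 = (147, -295, -278).
Normal n = (SP-1→SP-2) × (SP-1→SP-3) = (44164, -32920, 58286).
So ∂z/∂x = −n_x/n_z = −0.75771 and ∂z/∂y = −n_y/n_z = 0.56480.
Intercept c from SP-1: 575 + 310.66 − 203.89 = 681.77.
At (202, 428): z = −153.1 + 241.7 + 681.77 = 770.4 m.

770.4 m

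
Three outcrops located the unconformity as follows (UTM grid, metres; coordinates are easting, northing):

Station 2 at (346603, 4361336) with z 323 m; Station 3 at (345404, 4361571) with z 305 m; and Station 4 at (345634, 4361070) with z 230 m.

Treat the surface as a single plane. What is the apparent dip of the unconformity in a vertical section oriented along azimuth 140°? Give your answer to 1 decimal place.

Let the plane be z = a·easting + b·northing + c.
Station 3−Station 2: −1199a + 235b = −18;  Station 4−Station 2: −969a − 266b = −93.
Solving gives a = 0.04874, b = 0.17208.
Unit vector along 140° is (sin 140°, cos 140°) = (0.6428, -0.7660).
Slope in that direction = a·(0.6428) + b·(-0.7660) = −0.10049.
Apparent dip = arctan|0.10049| = 5.7° (true dip is 10.1°, so apparent ≤ true as expected).

5.7°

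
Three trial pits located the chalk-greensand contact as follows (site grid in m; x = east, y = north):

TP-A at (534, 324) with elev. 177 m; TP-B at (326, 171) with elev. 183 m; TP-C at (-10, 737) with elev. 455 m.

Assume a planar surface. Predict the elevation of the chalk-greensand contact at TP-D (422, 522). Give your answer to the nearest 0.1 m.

270.7 m

Two edge vectors: TP-A→TP-B = (-208, -153, 6), TP-A→TP-C = (-544, 413, 278).
Normal n = (TP-A→TP-B) × (TP-A→TP-C) = (-45012, 54560, -169136).
So ∂z/∂x = −n_x/n_z = −0.26613 and ∂z/∂y = −n_y/n_z = 0.32258.
Intercept c from TP-A: 177 + 142.11 − 104.52 = 214.60.
At (422, 522): z = −112.3 + 168.4 + 214.60 = 270.7 m.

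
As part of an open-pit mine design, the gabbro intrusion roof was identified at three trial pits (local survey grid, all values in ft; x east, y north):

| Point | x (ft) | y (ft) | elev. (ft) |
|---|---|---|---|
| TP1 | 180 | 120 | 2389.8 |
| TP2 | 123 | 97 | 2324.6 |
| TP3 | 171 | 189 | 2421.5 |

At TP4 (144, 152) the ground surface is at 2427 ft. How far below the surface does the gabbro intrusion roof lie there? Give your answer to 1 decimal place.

51.5 ft

Two edge vectors: TP1→TP2 = (-57, -23, -65.2), TP1→TP3 = (-9, 69, 31.7).
Normal n = (TP1→TP2) × (TP1→TP3) = (3769.7, 2393.7, -4140).
So ∂z/∂x = −n_x/n_z = 0.91056 and ∂z/∂y = −n_y/n_z = 0.57819.
Intercept c from TP1: 2389.8 − 163.90 − 69.38 = 2156.52.
At (144, 152): z_contact = 131.12 + 87.88 + 2156.52 = 2375.52 ft.
Depth below ground = 2427 − 2375.52 = 51.5 ft.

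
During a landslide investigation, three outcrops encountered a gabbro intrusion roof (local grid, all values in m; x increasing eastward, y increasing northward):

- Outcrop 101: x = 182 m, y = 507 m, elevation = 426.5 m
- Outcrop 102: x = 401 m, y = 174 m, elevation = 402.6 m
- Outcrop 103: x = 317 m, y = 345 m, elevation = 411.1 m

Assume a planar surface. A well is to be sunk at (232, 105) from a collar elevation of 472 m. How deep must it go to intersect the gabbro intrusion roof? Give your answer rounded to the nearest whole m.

Two edge vectors: Outcrop 101→Outcrop 102 = (219, -333, -23.9), Outcrop 101→Outcrop 103 = (135, -162, -15.4).
Normal n = (Outcrop 101→Outcrop 102) × (Outcrop 101→Outcrop 103) = (1256.4, 146.1, 9477).
So ∂z/∂x = −n_x/n_z = −0.13257 and ∂z/∂y = −n_y/n_z = −0.01542.
Intercept c from Outcrop 101: 426.5 + 24.13 + 7.82 = 458.44.
At (232, 105): z_contact = −30.8 − 1.6 + 458.44 = 426.1 m.
Depth below ground = 472 − 426.1 = 46 m.

46 m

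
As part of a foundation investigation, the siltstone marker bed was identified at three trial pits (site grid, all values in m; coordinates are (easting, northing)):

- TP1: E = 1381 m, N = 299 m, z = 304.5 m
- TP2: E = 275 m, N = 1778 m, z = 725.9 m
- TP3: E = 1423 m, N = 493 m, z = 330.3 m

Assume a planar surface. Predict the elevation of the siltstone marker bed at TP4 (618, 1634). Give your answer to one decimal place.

Two edge vectors: TP1→TP2 = (-1106, 1479, 421.4), TP1→TP3 = (42, 194, 25.8).
Normal n = (TP1→TP2) × (TP1→TP3) = (-43593.4, 46233.6, -276682).
So ∂z/∂E = −n_x/n_z = −0.157558 and ∂z/∂N = −n_y/n_z = 0.167100.
Intercept c from TP1: 304.5 + 217.59 − 49.96 = 472.12.
At (618, 1634): z = −97.4 + 273.0 + 472.12 = 647.8 m.

647.8 m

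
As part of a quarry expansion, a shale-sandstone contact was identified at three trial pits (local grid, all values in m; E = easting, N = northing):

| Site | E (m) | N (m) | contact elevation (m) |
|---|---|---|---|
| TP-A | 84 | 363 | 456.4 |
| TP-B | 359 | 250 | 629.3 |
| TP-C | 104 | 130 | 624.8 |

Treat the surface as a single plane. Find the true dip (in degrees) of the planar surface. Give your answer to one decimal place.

Let the plane be z = a·E + b·N + c.
TP-B−TP-A: 275a − 113b = 172.9;  TP-C−TP-A: 20a − 233b = 168.4.
Solving gives a = 0.34387, b = −0.69323.
Gradient magnitude |∇z| = √(a² + b²) = √(0.11825 + 0.48057) = 0.77383.
True dip = arctan(0.77383) = 37.7°, dipping toward NNW (azimuth ≈ 334°).

37.7°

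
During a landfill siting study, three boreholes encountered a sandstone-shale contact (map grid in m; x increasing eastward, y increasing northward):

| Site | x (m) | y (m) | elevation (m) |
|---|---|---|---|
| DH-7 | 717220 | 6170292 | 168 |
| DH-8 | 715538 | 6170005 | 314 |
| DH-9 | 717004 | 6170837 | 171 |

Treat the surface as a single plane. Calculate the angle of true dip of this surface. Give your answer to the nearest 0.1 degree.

Let the plane be z = a·x + b·y + c.
DH-8−DH-7: −1682a − 287b = 146;  DH-9−DH-7: −216a + 545b = 3.
Solving gives a = −0.08218, b = −0.02707.
Gradient magnitude |∇z| = √(a² + b²) = √(0.00675 + 0.00073) = 0.08653.
True dip = arctan(0.08653) = 4.9°, dipping toward ENE (azimuth ≈ 072°).

4.9°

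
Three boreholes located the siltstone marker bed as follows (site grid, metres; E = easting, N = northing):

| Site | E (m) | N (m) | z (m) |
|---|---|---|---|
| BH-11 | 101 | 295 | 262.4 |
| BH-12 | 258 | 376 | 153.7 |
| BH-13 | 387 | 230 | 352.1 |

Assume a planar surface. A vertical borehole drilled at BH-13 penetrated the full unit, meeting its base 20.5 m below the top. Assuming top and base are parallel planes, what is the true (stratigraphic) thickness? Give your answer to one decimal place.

Let the plane be z = a·E + b·N + c.
BH-12−BH-11: 157a + 81b = −108.7;  BH-13−BH-11: 286a − 65b = 89.7.
Solving gives a = 0.00600, b = −1.35360.
|∇z| = √(a²+b²) = 1.35362, so dip δ = arctan(1.35362) = 53.54°.
True thickness = vertical thickness × cos δ = 20.5 × cos 53.54° = 12.2 m.

12.2 m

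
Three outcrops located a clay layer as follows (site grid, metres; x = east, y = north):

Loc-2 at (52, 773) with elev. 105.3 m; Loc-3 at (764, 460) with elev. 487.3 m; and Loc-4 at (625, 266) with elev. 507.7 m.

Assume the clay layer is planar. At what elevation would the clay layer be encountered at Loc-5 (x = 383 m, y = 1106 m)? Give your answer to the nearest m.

Let the plane be z = a·x + b·y + c.
Loc-3−Loc-2: 712a − 313b = 382;  Loc-4−Loc-2: 573a − 507b = 402.4.
Solving gives a = 0.37285, b = −0.37230.
Then c = 105.3 − a·52 − b·773 = 373.70.
At (383, 1106): z = 142.8 − 411.8 + 373.70 = 104.7 m.

105 m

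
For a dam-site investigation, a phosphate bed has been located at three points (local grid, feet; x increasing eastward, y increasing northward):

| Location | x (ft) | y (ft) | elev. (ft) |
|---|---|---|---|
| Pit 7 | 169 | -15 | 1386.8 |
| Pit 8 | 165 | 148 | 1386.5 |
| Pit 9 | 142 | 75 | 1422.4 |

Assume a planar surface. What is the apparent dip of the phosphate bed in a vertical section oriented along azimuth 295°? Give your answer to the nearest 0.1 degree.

52.3°

Let the plane be z = a·x + b·y + c.
Pit 8−Pit 7: −4a + 163b = −0.3;  Pit 9−Pit 7: −27a + 90b = 35.6.
Solving gives a = −1.44266, b = −0.03724.
Unit vector along 295° is (sin 295°, cos 295°) = (-0.9063, 0.4226).
Slope in that direction = a·(-0.9063) + b·(0.4226) = 1.29176.
Apparent dip = arctan|1.29176| = 52.3° (true dip is 55.3°, so apparent ≤ true as expected).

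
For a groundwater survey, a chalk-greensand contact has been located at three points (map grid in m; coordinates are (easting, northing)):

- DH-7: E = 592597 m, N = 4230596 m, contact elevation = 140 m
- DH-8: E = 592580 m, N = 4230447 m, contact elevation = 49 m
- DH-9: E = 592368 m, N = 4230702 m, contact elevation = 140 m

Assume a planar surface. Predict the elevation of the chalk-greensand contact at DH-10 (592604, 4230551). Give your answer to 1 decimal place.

Two edge vectors: DH-7→DH-8 = (-17, -149, -91), DH-7→DH-9 = (-229, 106, 0).
Normal n = (DH-7→DH-8) × (DH-7→DH-9) = (9646, 20839, -35923).
So ∂z/∂E = −n_x/n_z = 0.268518776 and ∂z/∂N = −n_y/n_z = 0.580101885.
Intercept c from DH-7: 140 − 159123.42 − 2454176.71 = −2613160.13.
At (592604, 4230551): z = 159125.3 + 2454150.6 − 2613160.13 = 115.8 m.

115.8 m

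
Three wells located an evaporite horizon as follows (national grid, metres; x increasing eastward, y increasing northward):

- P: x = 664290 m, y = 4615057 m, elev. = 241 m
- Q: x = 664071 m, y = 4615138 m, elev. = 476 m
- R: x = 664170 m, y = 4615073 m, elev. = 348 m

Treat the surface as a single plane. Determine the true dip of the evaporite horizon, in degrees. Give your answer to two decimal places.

47.74°

Let the plane be z = a·x + b·y + c.
Q−P: −219a + 81b = 235;  R−P: −120a + 16b = 107.
Solving gives a = −0.78941, b = 0.76689.
Gradient magnitude |∇z| = √(a² + b²) = √(0.62318 + 0.58812) = 1.10059.
True dip = arctan(1.10059) = 47.74°, dipping toward SE (azimuth ≈ 134°).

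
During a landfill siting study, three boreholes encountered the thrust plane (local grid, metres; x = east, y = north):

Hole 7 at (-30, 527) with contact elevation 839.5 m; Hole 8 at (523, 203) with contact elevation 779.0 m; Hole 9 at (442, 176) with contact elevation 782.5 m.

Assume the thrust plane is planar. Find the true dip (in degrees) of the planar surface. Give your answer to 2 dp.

Let the plane be z = a·x + b·y + c.
Hole 8−Hole 7: 553a − 324b = −60.5;  Hole 9−Hole 7: 472a − 351b = −57.
Solving gives a = −0.06721, b = 0.07201.
Gradient magnitude |∇z| = √(a² + b²) = √(0.00452 + 0.00519) = 0.09850.
True dip = arctan(0.09850) = 5.63°, dipping toward SE (azimuth ≈ 137°).

5.63°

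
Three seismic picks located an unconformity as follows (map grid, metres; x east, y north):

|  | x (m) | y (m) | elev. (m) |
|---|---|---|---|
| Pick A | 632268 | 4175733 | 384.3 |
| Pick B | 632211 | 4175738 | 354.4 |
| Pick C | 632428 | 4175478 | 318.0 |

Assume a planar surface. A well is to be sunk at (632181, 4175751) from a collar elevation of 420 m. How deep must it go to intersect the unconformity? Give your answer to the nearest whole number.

75 m

Let the plane be z = a·x + b·y + c.
Pick B−Pick A: −57a + 5b = −29.9;  Pick C−Pick A: 160a − 255b = −66.3.
Solving gives a = 0.57925009, b = 0.62345104.
Then c = 384.3 − a·632268 − b·4175733 = −2969222.07.
At (632181, 4175751): z_contact = 366190.9 + 2603376.3 − 2969222.07 = 345.1 m.
Depth below ground = 420 − 345.1 = 75 m.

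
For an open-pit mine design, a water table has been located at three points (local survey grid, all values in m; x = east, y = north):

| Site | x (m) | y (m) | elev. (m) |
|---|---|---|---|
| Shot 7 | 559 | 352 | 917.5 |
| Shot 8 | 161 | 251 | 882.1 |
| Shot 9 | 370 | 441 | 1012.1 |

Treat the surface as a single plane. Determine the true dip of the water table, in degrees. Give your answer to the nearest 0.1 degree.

39.4°

Two edge vectors: Shot 7→Shot 8 = (-398, -101, -35.4), Shot 7→Shot 9 = (-189, 89, 94.6).
Normal n = (Shot 7→Shot 8) × (Shot 7→Shot 9) = (-6404, 44341.4, -54511).
So ∂z/∂x = −n_x/n_z = −0.11748 and ∂z/∂y = −n_y/n_z = 0.81344.
Gradient magnitude |∇z| = √(a² + b²) = √(0.01380 + 0.66168) = 0.82188.
True dip = arctan(0.82188) = 39.4°, dipping toward S (azimuth ≈ 172°).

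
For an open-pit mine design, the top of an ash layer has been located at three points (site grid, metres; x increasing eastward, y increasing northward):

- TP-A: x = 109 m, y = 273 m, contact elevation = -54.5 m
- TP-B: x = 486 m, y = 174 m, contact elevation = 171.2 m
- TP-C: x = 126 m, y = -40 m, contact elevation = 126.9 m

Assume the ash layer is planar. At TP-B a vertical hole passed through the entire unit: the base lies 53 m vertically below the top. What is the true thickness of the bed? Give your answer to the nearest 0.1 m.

Two edge vectors: TP-A→TP-B = (377, -99, 225.7), TP-A→TP-C = (17, -313, 181.4).
Normal n = (TP-A→TP-B) × (TP-A→TP-C) = (52685.5, -64550.9, -116318).
So ∂z/∂x = −n_x/n_z = 0.45294 and ∂z/∂y = −n_y/n_z = −0.55495.
|∇z| = √(a²+b²) = 0.71633, so dip δ = arctan(0.71633) = 35.62°.
True thickness = vertical thickness × cos δ = 53 × cos 35.62° = 43.1 m.

43.1 m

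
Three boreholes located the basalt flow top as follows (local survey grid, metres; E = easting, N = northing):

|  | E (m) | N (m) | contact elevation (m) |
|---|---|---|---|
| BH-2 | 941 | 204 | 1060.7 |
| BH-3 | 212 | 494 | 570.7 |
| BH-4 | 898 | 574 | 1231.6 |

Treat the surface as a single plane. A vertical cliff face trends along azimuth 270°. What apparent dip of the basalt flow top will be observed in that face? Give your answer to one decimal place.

Two edge vectors: BH-2→BH-3 = (-729, 290, -490), BH-2→BH-4 = (-43, 370, 170.9).
Normal n = (BH-2→BH-3) × (BH-2→BH-4) = (230861, 145656.1, -257260).
So ∂z/∂E = −n_x/n_z = 0.89738 and ∂z/∂N = −n_y/n_z = 0.56618.
Unit vector along 270° is (sin 270°, cos 270°) = (-1.0000, -0.0000).
Slope in that direction = a·(-1.0000) + b·(-0.0000) = −0.89738.
Apparent dip = arctan|0.89738| = 41.9° (true dip is 46.7°, so apparent ≤ true as expected).

41.9°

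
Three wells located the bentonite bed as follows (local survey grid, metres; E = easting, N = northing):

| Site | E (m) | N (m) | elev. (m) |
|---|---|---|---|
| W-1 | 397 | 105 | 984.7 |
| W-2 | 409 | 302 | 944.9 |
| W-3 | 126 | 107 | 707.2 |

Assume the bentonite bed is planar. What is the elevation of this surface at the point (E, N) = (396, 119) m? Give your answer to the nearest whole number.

Two edge vectors: W-1→W-2 = (12, 197, -39.8), W-1→W-3 = (-271, 2, -277.5).
Normal n = (W-1→W-2) × (W-1→W-3) = (-54587.9, 14115.8, 53411).
So ∂z/∂E = −n_x/n_z = 1.02203 and ∂z/∂N = −n_y/n_z = −0.26429.
Intercept c from W-1: 984.7 − 405.75 + 27.75 = 606.70.
At (396, 119): z = 404.7 − 31.5 + 606.70 = 980.0 m.

980 m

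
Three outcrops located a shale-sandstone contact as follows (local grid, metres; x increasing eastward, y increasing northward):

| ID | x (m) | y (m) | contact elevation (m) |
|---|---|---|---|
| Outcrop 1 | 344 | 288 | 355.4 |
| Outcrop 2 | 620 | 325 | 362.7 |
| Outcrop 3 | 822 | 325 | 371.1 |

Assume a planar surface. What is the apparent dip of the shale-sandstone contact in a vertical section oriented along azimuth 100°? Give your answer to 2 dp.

Two edge vectors: Outcrop 1→Outcrop 2 = (276, 37, 7.3), Outcrop 1→Outcrop 3 = (478, 37, 15.7).
Normal n = (Outcrop 1→Outcrop 2) × (Outcrop 1→Outcrop 3) = (310.8, -843.8, -7474).
So ∂z/∂x = −n_x/n_z = 0.04158 and ∂z/∂y = −n_y/n_z = −0.11290.
Unit vector along 100° is (sin 100°, cos 100°) = (0.9848, -0.1736).
Slope in that direction = a·(0.9848) + b·(-0.1736) = 0.06056.
Apparent dip = arctan|0.06056| = 3.47° (true dip is 6.9°, so apparent ≤ true as expected).

3.47°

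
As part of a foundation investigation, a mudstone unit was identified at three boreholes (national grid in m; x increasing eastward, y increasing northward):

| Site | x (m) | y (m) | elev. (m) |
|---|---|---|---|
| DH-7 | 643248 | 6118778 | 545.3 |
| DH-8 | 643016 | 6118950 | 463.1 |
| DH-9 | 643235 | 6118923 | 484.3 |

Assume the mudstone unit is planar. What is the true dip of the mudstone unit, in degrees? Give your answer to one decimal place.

Let the plane be z = a·x + b·y + c.
DH-8−DH-7: −232a + 172b = −82.2;  DH-9−DH-7: −13a + 145b = −61.
Solving gives a = 0.04544, b = −0.41662.
Gradient magnitude |∇z| = √(a² + b²) = √(0.00206 + 0.17357) = 0.41909.
True dip = arctan(0.41909) = 22.7°, dipping toward N (azimuth ≈ 354°).

22.7°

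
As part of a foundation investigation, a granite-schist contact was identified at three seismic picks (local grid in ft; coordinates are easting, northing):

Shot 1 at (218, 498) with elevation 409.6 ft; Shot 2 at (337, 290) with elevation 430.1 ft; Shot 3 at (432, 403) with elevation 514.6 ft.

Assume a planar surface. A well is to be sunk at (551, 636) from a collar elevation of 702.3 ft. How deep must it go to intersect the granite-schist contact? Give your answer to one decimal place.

59.5 ft

Let the plane be z = a·easting + b·northing + c.
Shot 2−Shot 1: 119a − 208b = 20.5;  Shot 3−Shot 1: 214a − 95b = 105.
Solving gives a = 0.59905, b = 0.24417.
Then c = 409.6 − a·218 − b·498 = 157.41.
At (551, 636): z_contact = 330.07 + 155.29 + 157.41 = 642.78 ft.
Depth below ground = 702.3 − 642.78 = 59.5 ft.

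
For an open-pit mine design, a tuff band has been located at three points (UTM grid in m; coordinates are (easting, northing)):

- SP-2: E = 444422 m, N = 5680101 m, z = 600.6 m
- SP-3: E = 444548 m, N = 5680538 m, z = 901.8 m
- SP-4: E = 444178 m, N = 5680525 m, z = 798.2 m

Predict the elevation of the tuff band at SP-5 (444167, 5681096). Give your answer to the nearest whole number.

1146 m

Let the plane be z = a·E + b·N + c.
SP-3−SP-2: 126a + 437b = 301.2;  SP-4−SP-2: −244a + 424b = 197.6.
Solving gives a = 0.25840102, b = 0.61474021.
Then c = 600.6 − a·444422 − b·5680101 = −3606024.98.
At (444167, 5681096): z = 114773.2 + 3492398.1 − 3606024.98 = 1146.4 m.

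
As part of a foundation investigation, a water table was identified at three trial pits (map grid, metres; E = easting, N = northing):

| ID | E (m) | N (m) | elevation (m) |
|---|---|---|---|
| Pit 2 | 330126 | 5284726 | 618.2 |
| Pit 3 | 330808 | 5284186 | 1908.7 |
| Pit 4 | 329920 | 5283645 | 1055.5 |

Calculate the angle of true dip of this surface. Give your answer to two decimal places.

Two edge vectors: Pit 2→Pit 3 = (682, -540, 1290.5), Pit 2→Pit 4 = (-206, -1081, 437.3).
Normal n = (Pit 2→Pit 3) × (Pit 2→Pit 4) = (1158888.5, -564081.6, -848482).
So ∂z/∂E = −n_x/n_z = 1.36584 and ∂z/∂N = −n_y/n_z = −0.66481.
Gradient magnitude |∇z| = √(a² + b²) = √(1.86551 + 0.44198) = 1.51904.
True dip = arctan(1.51904) = 56.64°, dipping toward WNW (azimuth ≈ 296°).

56.64°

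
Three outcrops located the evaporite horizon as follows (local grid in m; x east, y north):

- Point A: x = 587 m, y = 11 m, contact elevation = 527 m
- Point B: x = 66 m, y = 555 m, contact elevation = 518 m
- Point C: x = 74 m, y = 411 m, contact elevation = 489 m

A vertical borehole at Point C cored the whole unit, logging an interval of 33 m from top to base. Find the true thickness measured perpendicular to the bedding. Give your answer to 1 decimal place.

Two edge vectors: Point A→Point B = (-521, 544, -9), Point A→Point C = (-513, 400, -38).
Normal n = (Point A→Point B) × (Point A→Point C) = (-17072, -15181, 70672).
So ∂z/∂x = −n_x/n_z = 0.24157 and ∂z/∂y = −n_y/n_z = 0.21481.
|∇z| = √(a²+b²) = 0.32326, so dip δ = arctan(0.32326) = 17.91°.
True thickness = vertical thickness × cos δ = 33 × cos 17.91° = 31.4 m.

31.4 m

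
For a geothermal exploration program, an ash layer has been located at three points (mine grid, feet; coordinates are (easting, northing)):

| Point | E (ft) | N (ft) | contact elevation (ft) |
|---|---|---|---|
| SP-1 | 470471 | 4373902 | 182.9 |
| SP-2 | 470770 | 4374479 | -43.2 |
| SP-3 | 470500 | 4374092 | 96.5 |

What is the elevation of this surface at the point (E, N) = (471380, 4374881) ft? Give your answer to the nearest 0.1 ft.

-131.6 ft

Two edge vectors: SP-1→SP-2 = (299, 577, -226.1), SP-1→SP-3 = (29, 190, -86.4).
Normal n = (SP-1→SP-2) × (SP-1→SP-3) = (-6893.8, 19276.7, 40077).
So ∂z/∂E = −n_x/n_z = 0.172013873 and ∂z/∂N = −n_y/n_z = −0.480991591.
Intercept c from SP-1: 182.9 − 80927.54 + 2103810.08 = 2023065.44.
At (471380, 4374881): z = 81083.9 − 2104281.0 + 2023065.44 = -131.6 ft.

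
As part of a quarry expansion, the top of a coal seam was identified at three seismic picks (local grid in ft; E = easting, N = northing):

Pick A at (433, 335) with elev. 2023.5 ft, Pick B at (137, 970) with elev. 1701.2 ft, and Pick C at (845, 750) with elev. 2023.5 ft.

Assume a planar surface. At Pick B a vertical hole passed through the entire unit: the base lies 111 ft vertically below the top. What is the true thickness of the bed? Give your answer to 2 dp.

99.67 ft

Two edge vectors: Pick A→Pick B = (-296, 635, -322.3), Pick A→Pick C = (412, 415, 0).
Normal n = (Pick A→Pick B) × (Pick A→Pick C) = (133754.5, -132787.6, -384460).
So ∂z/∂E = −n_x/n_z = 0.34790 and ∂z/∂N = −n_y/n_z = −0.34539.
|∇z| = √(a²+b²) = 0.49023, so dip δ = arctan(0.49023) = 26.12°.
True thickness = vertical thickness × cos δ = 111 × cos 26.12° = 99.67 ft.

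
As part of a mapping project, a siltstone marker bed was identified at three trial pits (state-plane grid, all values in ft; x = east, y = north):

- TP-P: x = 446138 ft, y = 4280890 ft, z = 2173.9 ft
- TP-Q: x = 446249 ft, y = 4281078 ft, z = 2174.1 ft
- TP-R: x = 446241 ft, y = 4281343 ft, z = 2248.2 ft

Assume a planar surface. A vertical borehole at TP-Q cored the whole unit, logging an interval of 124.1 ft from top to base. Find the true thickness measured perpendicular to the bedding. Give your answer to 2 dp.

110.02 ft

Two edge vectors: TP-P→TP-Q = (111, 188, 0.2), TP-P→TP-R = (103, 453, 74.3).
Normal n = (TP-P→TP-Q) × (TP-P→TP-R) = (13877.8, -8226.7, 30919).
So ∂z/∂x = −n_x/n_z = −0.44884 and ∂z/∂y = −n_y/n_z = 0.26607.
|∇z| = √(a²+b²) = 0.52178, so dip δ = arctan(0.52178) = 27.55°.
True thickness = vertical thickness × cos δ = 124.1 × cos 27.55° = 110.02 ft.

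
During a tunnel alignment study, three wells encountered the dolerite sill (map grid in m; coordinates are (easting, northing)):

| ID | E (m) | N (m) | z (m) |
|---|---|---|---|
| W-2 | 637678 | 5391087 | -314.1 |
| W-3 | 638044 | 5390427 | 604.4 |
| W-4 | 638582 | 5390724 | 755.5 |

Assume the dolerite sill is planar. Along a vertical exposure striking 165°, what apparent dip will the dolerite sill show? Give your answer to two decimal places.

Let the plane be z = a·E + b·N + c.
W-3−W-2: 366a − 660b = 918.5;  W-4−W-2: 904a − 363b = 1069.6.
Solving gives a = 0.80322, b = −0.94624.
Unit vector along 165° is (sin 165°, cos 165°) = (0.2588, -0.9659).
Slope in that direction = a·(0.2588) + b·(-0.9659) = 1.12189.
Apparent dip = arctan|1.12189| = 48.29° (true dip is 51.1°, so apparent ≤ true as expected).

48.29°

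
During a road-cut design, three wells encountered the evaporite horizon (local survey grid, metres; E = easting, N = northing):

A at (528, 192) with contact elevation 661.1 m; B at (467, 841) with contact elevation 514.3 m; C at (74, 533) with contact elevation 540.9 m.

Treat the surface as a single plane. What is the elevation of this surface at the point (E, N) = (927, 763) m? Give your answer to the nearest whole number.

578 m

Let the plane be z = a·E + b·N + c.
B−A: −61a + 649b = −146.8;  C−A: −454a + 341b = −120.2.
Solving gives a = 0.10207, b = −0.21660.
Then c = 661.1 − a·528 − b·192 = 648.80.
At (927, 763): z = 94.6 − 165.3 + 648.80 = 578.1 m.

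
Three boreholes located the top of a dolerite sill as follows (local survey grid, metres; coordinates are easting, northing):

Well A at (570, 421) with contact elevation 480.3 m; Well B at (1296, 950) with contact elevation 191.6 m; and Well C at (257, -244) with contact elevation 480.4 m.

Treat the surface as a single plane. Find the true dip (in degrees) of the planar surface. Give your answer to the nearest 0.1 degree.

33.8°

Two edge vectors: Well A→Well B = (726, 529, -288.7), Well A→Well C = (-313, -665, 0.1).
Normal n = (Well A→Well B) × (Well A→Well C) = (-191932.6, 90290.5, -317213).
So ∂z/∂easting = −n_x/n_z = −0.60506 and ∂z/∂northing = −n_y/n_z = 0.28464.
Gradient magnitude |∇z| = √(a² + b²) = √(0.36610 + 0.08102) = 0.66867.
True dip = arctan(0.66867) = 33.8°, dipping toward ESE (azimuth ≈ 115°).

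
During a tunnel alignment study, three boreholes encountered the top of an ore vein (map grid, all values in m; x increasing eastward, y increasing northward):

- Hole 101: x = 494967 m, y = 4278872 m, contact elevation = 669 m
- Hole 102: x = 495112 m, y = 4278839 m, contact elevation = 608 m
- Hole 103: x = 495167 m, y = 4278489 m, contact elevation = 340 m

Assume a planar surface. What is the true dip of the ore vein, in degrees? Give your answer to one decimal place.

37.6°

Two edge vectors: Hole 101→Hole 102 = (145, -33, -61), Hole 101→Hole 103 = (200, -383, -329).
Normal n = (Hole 101→Hole 102) × (Hole 101→Hole 103) = (-12506, 35505, -48935).
So ∂z/∂x = −n_x/n_z = −0.25556 and ∂z/∂y = −n_y/n_z = 0.72555.
Gradient magnitude |∇z| = √(a² + b²) = √(0.06531 + 0.52643) = 0.76925.
True dip = arctan(0.76925) = 37.6°, dipping toward SSE (azimuth ≈ 161°).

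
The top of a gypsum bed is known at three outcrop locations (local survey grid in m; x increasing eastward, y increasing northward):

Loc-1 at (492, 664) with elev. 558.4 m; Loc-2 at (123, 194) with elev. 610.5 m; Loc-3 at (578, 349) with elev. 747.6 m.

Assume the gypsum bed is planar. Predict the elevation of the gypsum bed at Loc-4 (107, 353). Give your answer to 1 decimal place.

Two edge vectors: Loc-1→Loc-2 = (-369, -470, 52.1), Loc-1→Loc-3 = (86, -315, 189.2).
Normal n = (Loc-1→Loc-2) × (Loc-1→Loc-3) = (-72512.5, 74295.4, 156655).
So ∂z/∂x = −n_x/n_z = 0.46288 and ∂z/∂y = −n_y/n_z = −0.47426.
Intercept c from Loc-1: 558.4 − 227.74 + 314.91 = 645.57.
At (107, 353): z = 49.5 − 167.4 + 645.57 = 527.7 m.

527.7 m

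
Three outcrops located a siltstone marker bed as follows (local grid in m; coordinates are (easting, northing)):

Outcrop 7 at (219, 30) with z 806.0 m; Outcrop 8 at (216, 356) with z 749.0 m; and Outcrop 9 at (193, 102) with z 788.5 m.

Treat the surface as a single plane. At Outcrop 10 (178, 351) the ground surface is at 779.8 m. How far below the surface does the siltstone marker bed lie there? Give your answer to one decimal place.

Let the plane be z = a·E + b·N + c.
Outcrop 8−Outcrop 7: −3a + 326b = −57;  Outcrop 9−Outcrop 7: −26a + 72b = −17.5.
Solving gives a = 0.19383, b = −0.17306.
Then c = 806 − a·219 − b·30 = 768.74.
At (178, 351): z_contact = 34.50 − 60.75 + 768.74 = 742.50 m.
Depth below ground = 779.8 − 742.50 = 37.3 m.

37.3 m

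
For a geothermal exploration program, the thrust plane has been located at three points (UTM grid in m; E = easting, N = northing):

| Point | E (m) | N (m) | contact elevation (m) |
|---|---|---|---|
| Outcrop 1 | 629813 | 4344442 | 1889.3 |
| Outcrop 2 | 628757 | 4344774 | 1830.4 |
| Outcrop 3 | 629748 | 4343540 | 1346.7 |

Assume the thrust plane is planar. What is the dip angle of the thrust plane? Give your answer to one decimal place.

Let the plane be z = a·E + b·N + c.
Outcrop 2−Outcrop 1: −1056a + 332b = −58.9;  Outcrop 3−Outcrop 1: −65a − 902b = −542.6.
Solving gives a = 0.23948, b = 0.58430.
Gradient magnitude |∇z| = √(a² + b²) = √(0.05735 + 0.34140) = 0.63147.
True dip = arctan(0.63147) = 32.3°, dipping toward SSW (azimuth ≈ 202°).

32.3°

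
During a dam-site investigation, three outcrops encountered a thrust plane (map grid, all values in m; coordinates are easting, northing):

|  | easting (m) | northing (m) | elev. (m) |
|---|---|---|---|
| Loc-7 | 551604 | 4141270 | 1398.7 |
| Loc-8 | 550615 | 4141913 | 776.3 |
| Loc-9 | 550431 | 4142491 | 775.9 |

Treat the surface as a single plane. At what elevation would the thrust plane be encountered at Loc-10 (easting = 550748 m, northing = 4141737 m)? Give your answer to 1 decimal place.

837.5 m

Two edge vectors: Loc-7→Loc-8 = (-989, 643, -622.4), Loc-7→Loc-9 = (-1173, 1221, -622.8).
Normal n = (Loc-7→Loc-8) × (Loc-7→Loc-9) = (359490, 114126, -453330).
So ∂z/∂easting = −n_x/n_z = 0.792998478 and ∂z/∂northing = −n_y/n_z = 0.251750381.
Intercept c from Loc-7: 1398.7 − 437421.13 − 1042566.30 = −1478588.73.
At (550748, 4141737): z = 436742.3 + 1042683.9 − 1478588.73 = 837.5 m.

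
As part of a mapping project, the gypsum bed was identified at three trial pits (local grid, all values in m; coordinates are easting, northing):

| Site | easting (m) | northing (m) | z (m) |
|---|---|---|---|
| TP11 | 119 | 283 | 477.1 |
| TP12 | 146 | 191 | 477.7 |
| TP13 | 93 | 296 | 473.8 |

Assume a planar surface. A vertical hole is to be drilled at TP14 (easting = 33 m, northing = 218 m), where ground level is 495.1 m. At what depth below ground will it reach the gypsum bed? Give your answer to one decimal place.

Let the plane be z = a·easting + b·northing + c.
TP12−TP11: 27a − 92b = 0.6;  TP13−TP11: −26a + 13b = −3.3.
Solving gives a = 0.14493, b = 0.03601.
Then c = 477.1 − a·119 − b·283 = 449.66.
At (33, 218): z_contact = 4.78 + 7.85 + 449.66 = 462.30 m.
Depth below ground = 495.1 − 462.30 = 32.8 m.

32.8 m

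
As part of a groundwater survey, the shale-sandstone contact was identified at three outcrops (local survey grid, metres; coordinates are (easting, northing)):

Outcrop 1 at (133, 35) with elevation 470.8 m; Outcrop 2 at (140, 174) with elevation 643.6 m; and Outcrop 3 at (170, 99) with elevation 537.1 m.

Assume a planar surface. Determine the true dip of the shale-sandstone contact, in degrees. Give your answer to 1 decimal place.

52.9°

Two edge vectors: Outcrop 1→Outcrop 2 = (7, 139, 172.8), Outcrop 1→Outcrop 3 = (37, 64, 66.3).
Normal n = (Outcrop 1→Outcrop 2) × (Outcrop 1→Outcrop 3) = (-1843.5, 5929.5, -4695).
So ∂z/∂E = −n_x/n_z = −0.39265 and ∂z/∂N = −n_y/n_z = 1.26294.
Gradient magnitude |∇z| = √(a² + b²) = √(0.15418 + 1.59502) = 1.32257.
True dip = arctan(1.32257) = 52.9°, dipping toward SSE (azimuth ≈ 163°).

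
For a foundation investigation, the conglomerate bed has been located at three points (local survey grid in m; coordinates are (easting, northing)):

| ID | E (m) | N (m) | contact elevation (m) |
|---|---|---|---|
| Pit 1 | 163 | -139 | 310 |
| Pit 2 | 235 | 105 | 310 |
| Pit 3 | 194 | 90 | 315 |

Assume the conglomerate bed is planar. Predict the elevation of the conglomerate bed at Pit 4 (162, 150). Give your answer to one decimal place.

Two edge vectors: Pit 1→Pit 2 = (72, 244, 0), Pit 1→Pit 3 = (31, 229, 5).
Normal n = (Pit 1→Pit 2) × (Pit 1→Pit 3) = (1220, -360, 8924).
So ∂z/∂E = −n_x/n_z = −0.13671 and ∂z/∂N = −n_y/n_z = 0.04034.
Intercept c from Pit 1: 310 + 22.28 + 5.61 = 337.89.
At (162, 150): z = −22.1 + 6.1 + 337.89 = 321.8 m.

321.8 m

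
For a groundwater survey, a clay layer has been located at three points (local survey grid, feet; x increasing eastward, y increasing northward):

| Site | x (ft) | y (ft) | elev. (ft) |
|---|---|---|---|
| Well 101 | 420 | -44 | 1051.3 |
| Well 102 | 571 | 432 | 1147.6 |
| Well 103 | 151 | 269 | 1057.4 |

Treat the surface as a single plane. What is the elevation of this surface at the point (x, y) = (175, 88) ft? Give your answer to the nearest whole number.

Let the plane be z = a·x + b·y + c.
Well 102−Well 101: 151a + 476b = 96.3;  Well 103−Well 101: −269a + 313b = 6.1.
Solving gives a = 0.15537, b = 0.15302.
Then c = 1051.3 − a·420 − b·-44 = 992.78.
At (175, 88): z = 27.2 + 13.5 + 992.78 = 1033.4 ft.

1033 ft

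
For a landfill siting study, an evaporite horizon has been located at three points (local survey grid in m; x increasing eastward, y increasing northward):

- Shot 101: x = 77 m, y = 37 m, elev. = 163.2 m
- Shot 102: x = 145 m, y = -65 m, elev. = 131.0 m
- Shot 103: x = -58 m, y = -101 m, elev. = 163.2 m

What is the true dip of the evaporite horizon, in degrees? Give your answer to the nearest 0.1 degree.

15.0°

Two edge vectors: Shot 101→Shot 102 = (68, -102, -32.2), Shot 101→Shot 103 = (-135, -138, 0).
Normal n = (Shot 101→Shot 102) × (Shot 101→Shot 103) = (-4443.6, 4347, -23154).
So ∂z/∂x = −n_x/n_z = −0.19192 and ∂z/∂y = −n_y/n_z = 0.18774.
Gradient magnitude |∇z| = √(a² + b²) = √(0.03683 + 0.03525) = 0.26847.
True dip = arctan(0.26847) = 15.0°, dipping toward SE (azimuth ≈ 134°).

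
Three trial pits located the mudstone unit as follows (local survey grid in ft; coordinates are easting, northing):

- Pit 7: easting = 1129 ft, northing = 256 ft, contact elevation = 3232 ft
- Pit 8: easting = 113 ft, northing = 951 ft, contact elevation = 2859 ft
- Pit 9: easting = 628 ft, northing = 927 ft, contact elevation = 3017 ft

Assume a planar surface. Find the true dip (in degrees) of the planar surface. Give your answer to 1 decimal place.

17.6°

Two edge vectors: Pit 7→Pit 8 = (-1016, 695, -373), Pit 7→Pit 9 = (-501, 671, -215).
Normal n = (Pit 7→Pit 8) × (Pit 7→Pit 9) = (100858, -31567, -333541).
So ∂z/∂easting = −n_x/n_z = 0.30239 and ∂z/∂northing = −n_y/n_z = −0.09464.
Gradient magnitude |∇z| = √(a² + b²) = √(0.09144 + 0.00896) = 0.31685.
True dip = arctan(0.31685) = 17.6°, dipping toward WNW (azimuth ≈ 287°).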